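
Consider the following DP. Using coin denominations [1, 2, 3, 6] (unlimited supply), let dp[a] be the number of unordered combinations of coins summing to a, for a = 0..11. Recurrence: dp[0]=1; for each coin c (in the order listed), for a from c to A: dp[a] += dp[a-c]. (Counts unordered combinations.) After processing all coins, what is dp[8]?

12

after  coin     0     1     2     3     4     5     6     7     8     9    10    11
          1     1     1     1     1     1     1     1     1     1     1     1     1
          2     1     1     2     2     3     3     4     4     5     5     6     6
          3     1     1     2     3     4     5     7     8    10    12    14    16
          6     1     1     2     3     4     5     8     9    12    15    18    21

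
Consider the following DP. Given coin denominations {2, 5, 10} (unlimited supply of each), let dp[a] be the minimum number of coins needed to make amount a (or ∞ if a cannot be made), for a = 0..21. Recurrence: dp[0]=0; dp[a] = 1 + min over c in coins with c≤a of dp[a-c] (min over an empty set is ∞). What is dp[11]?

 a  0  1  2  3  4  5  6  7  8  9 10 11 12 13 14 15 16 17 18 19 20 21
dp  0  -  1  -  2  1  3  2  4  3  1  4  2  5  3  2  4  3  5  4  2  5
(- denotes ∞ / unreachable)

4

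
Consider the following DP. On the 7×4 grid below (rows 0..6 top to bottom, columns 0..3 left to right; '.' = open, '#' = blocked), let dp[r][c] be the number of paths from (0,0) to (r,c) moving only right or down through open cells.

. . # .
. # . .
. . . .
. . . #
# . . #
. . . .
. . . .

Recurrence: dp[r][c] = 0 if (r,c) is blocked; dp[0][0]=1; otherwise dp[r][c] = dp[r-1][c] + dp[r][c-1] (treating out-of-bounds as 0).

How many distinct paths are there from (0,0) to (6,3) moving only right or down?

16

r\c   0   1   2   3
  0   1   1   0   0
  1   1   0   0   0
  2   1   1   1   1
  3   1   2   3   0
  4   0   2   5   0
  5   0   2   7   7
  6   0   2   9  16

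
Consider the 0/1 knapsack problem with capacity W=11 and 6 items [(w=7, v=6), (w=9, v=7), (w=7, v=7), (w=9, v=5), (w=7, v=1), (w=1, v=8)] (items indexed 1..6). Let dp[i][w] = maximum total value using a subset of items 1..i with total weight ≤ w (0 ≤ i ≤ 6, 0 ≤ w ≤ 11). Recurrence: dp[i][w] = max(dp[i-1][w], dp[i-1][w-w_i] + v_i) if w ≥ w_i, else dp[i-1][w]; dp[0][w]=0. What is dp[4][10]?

i\w   0   1   2   3   4   5   6   7   8   9  10  11
  0   0   0   0   0   0   0   0   0   0   0   0   0
  1   0   0   0   0   0   0   0   6   6   6   6   6
  2   0   0   0   0   0   0   0   6   6   7   7   7
  3   0   0   0   0   0   0   0   7   7   7   7   7
  4   0   0   0   0   0   0   0   7   7   7   7   7
  5   0   0   0   0   0   0   0   7   7   7   7   7
  6   0   8   8   8   8   8   8   8  15  15  15  15

7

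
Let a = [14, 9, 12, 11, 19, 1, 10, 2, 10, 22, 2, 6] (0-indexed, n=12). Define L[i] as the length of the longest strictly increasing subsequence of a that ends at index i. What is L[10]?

   i    0    1    2    3    4    5    6    7    8    9   10   11
a[i]   14    9   12   11   19    1   10    2   10   22    2    6
L[i]    1    1    2    2    3    1    2    2    3    4    2    3

2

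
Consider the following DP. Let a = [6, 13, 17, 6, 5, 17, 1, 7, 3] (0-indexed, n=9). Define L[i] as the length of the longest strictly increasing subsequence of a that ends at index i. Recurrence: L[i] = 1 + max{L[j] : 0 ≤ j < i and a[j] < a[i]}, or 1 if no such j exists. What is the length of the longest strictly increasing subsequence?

3

   i    0    1    2    3    4    5    6    7    8
a[i]    6   13   17    6    5   17    1    7    3
L[i]    1    2    3    1    1    3    1    2    2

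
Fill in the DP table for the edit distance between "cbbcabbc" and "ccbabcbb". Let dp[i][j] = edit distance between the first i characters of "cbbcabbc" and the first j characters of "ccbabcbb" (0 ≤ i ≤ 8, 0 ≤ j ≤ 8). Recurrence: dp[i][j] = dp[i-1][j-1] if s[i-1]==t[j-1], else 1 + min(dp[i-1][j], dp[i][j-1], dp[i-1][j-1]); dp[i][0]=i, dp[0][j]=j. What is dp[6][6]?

   ''  c  c  b  a  b  c  b  b
''  0  1  2  3  4  5  6  7  8
 c  1  0  1  2  3  4  5  6  7
 b  2  1  1  1  2  3  4  5  6
 b  3  2  2  1  2  2  3  4  5
 c  4  3  2  2  2  3  2  3  4
 a  5  4  3  3  2  3  3  3  4
 b  6  5  4  3  3  2  3  3  3
 b  7  6  5  4  4  3  3  3  3
 c  8  7  6  5  5  4  3  4  4

3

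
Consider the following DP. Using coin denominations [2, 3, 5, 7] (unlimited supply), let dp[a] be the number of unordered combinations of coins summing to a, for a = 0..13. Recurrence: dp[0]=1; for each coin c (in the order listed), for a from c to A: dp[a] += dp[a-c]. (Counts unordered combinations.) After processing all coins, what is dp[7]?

3

after  coin     0     1     2     3     4     5     6     7     8     9    10    11    12    13
          2     1     0     1     0     1     0     1     0     1     0     1     0     1     0
          3     1     0     1     1     1     1     2     1     2     2     2     2     3     2
          5     1     0     1     1     1     2     2     2     3     3     4     4     5     5
          7     1     0     1     1     1     2     2     3     3     4     5     5     7     7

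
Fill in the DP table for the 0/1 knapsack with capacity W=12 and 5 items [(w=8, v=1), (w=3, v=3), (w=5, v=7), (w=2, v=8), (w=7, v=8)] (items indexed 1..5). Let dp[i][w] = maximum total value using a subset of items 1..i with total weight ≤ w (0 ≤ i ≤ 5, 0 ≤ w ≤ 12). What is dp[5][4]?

i\w   0   1   2   3   4   5   6   7   8   9  10  11  12
  0   0   0   0   0   0   0   0   0   0   0   0   0   0
  1   0   0   0   0   0   0   0   0   1   1   1   1   1
  2   0   0   0   3   3   3   3   3   3   3   3   4   4
  3   0   0   0   3   3   7   7   7  10  10  10  10  10
  4   0   0   8   8   8  11  11  15  15  15  18  18  18
  5   0   0   8   8   8  11  11  15  15  16  18  18  19

8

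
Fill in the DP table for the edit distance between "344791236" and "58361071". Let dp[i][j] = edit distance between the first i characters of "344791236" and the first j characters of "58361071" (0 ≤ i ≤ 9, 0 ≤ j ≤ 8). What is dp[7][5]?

6

   ''  5  8  3  6  1  0  7  1
''  0  1  2  3  4  5  6  7  8
 3  1  1  2  2  3  4  5  6  7
 4  2  2  2  3  3  4  5  6  7
 4  3  3  3  3  4  4  5  6  7
 7  4  4  4  4  4  5  5  5  6
 9  5  5  5  5  5  5  6  6  6
 1  6  6  6  6  6  5  6  7  6
 2  7  7  7  7  7  6  6  7  7
 3  8  8  8  7  8  7  7  7  8
 6  9  9  9  8  7  8  8  8  8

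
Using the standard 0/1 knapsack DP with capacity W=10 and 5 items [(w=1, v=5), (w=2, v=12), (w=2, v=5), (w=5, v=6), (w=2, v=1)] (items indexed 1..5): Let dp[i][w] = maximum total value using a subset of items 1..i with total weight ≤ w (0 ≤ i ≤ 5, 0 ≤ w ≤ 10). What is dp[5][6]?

i\w   0   1   2   3   4   5   6   7   8   9  10
  0   0   0   0   0   0   0   0   0   0   0   0
  1   0   5   5   5   5   5   5   5   5   5   5
  2   0   5  12  17  17  17  17  17  17  17  17
  3   0   5  12  17  17  22  22  22  22  22  22
  4   0   5  12  17  17  22  22  22  23  23  28
  5   0   5  12  17  17  22  22  23  23  23  28

22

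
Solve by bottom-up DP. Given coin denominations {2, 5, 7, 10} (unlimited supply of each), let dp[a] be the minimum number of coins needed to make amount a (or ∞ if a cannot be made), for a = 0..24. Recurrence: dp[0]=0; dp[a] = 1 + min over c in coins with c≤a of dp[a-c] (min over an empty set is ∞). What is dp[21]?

3

 a  0  1  2  3  4  5  6  7  8  9 10 11 12 13 14 15 16 17 18 19 20 21 22 23 24
dp  0  -  1  -  2  1  3  1  4  2  1  3  2  4  2  2  3  2  4  3  2  3  3  4  3
(- denotes ∞ / unreachable)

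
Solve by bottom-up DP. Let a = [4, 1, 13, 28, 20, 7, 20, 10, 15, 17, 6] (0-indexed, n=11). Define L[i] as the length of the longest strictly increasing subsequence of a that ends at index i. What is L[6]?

3

   i    0    1    2    3    4    5    6    7    8    9   10
a[i]    4    1   13   28   20    7   20   10   15   17    6
L[i]    1    1    2    3    3    2    3    3    4    5    2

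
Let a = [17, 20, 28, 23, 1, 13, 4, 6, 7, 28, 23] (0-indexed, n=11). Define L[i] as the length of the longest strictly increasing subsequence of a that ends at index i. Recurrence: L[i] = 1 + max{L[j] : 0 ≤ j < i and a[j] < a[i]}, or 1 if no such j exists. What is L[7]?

3

   i    0    1    2    3    4    5    6    7    8    9   10
a[i]   17   20   28   23    1   13    4    6    7   28   23
L[i]    1    2    3    3    1    2    2    3    4    5    5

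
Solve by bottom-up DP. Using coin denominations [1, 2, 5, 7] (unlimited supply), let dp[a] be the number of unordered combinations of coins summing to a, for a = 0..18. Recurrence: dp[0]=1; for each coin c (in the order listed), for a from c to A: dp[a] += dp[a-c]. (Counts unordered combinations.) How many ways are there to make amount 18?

after  coin     0     1     2     3     4     5     6     7     8     9    10    11    12    13    14    15    16    17    18
          1     1     1     1     1     1     1     1     1     1     1     1     1     1     1     1     1     1     1     1
          2     1     1     2     2     3     3     4     4     5     5     6     6     7     7     8     8     9     9    10
          5     1     1     2     2     3     4     5     6     7     8    10    11    13    14    16    18    20    22    24
          7     1     1     2     2     3     4     5     7     8    10    12    14    17    19    23    26    30    34    38

38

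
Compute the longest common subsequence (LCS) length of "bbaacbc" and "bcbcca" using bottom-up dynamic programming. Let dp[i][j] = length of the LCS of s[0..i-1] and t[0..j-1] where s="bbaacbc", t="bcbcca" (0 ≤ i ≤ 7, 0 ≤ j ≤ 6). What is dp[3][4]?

   ''  b  c  b  c  c  a
''  0  0  0  0  0  0  0
 b  0  1  1  1  1  1  1
 b  0  1  1  2  2  2  2
 a  0  1  1  2  2  2  3
 a  0  1  1  2  2  2  3
 c  0  1  2  2  3  3  3
 b  0  1  2  3  3  3  3
 c  0  1  2  3  4  4  4

2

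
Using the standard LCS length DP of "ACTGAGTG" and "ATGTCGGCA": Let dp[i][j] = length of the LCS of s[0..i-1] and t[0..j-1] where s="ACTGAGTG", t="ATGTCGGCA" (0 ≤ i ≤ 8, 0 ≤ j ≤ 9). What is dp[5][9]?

   ''  A  T  G  T  C  G  G  C  A
''  0  0  0  0  0  0  0  0  0  0
 A  0  1  1  1  1  1  1  1  1  1
 C  0  1  1  1  1  2  2  2  2  2
 T  0  1  2  2  2  2  2  2  2  2
 G  0  1  2  3  3  3  3  3  3  3
 A  0  1  2  3  3  3  3  3  3  4
 G  0  1  2  3  3  3  4  4  4  4
 T  0  1  2  3  4  4  4  4  4  4
 G  0  1  2  3  4  4  5  5  5  5

4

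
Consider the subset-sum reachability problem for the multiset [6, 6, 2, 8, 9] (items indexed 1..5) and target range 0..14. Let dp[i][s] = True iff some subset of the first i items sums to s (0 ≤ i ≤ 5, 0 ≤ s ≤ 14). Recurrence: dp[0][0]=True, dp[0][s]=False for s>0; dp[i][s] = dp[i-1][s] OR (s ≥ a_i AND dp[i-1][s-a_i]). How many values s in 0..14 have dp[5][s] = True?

i\s   0   1   2   3   4   5   6   7   8   9  10  11  12  13  14
  0   T   F   F   F   F   F   F   F   F   F   F   F   F   F   F
  1   T   F   F   F   F   F   T   F   F   F   F   F   F   F   F
  2   T   F   F   F   F   F   T   F   F   F   F   F   T   F   F
  3   T   F   T   F   F   F   T   F   T   F   F   F   T   F   T
  4   T   F   T   F   F   F   T   F   T   F   T   F   T   F   T
  5   T   F   T   F   F   F   T   F   T   T   T   T   T   F   T

9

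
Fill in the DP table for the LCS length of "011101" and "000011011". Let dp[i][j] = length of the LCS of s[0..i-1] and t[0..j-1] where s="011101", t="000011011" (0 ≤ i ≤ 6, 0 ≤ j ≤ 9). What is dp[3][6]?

   ''  0  0  0  0  1  1  0  1  1
''  0  0  0  0  0  0  0  0  0  0
 0  0  1  1  1  1  1  1  1  1  1
 1  0  1  1  1  1  2  2  2  2  2
 1  0  1  1  1  1  2  3  3  3  3
 1  0  1  1  1  1  2  3  3  4  4
 0  0  1  2  2  2  2  3  4  4  4
 1  0  1  2  2  2  3  3  4  5  5

3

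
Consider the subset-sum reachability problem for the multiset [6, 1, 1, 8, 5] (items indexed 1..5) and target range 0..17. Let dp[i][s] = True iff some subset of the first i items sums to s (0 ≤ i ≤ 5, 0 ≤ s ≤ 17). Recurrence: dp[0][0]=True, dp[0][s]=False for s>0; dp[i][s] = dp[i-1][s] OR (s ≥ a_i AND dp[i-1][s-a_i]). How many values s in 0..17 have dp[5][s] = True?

i\s   0   1   2   3   4   5   6   7   8   9  10  11  12  13  14  15  16  17
  0   T   F   F   F   F   F   F   F   F   F   F   F   F   F   F   F   F   F
  1   T   F   F   F   F   F   T   F   F   F   F   F   F   F   F   F   F   F
  2   T   T   F   F   F   F   T   T   F   F   F   F   F   F   F   F   F   F
  3   T   T   T   F   F   F   T   T   T   F   F   F   F   F   F   F   F   F
  4   T   T   T   F   F   F   T   T   T   T   T   F   F   F   T   T   T   F
  5   T   T   T   F   F   T   T   T   T   T   T   T   T   T   T   T   T   F

15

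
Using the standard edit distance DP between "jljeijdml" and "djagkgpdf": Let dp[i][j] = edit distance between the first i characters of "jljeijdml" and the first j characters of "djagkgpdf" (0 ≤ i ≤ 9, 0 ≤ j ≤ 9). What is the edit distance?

8

   ''  d  j  a  g  k  g  p  d  f
''  0  1  2  3  4  5  6  7  8  9
 j  1  1  1  2  3  4  5  6  7  8
 l  2  2  2  2  3  4  5  6  7  8
 j  3  3  2  3  3  4  5  6  7  8
 e  4  4  3  3  4  4  5  6  7  8
 i  5  5  4  4  4  5  5  6  7  8
 j  6  6  5  5  5  5  6  6  7  8
 d  7  6  6  6  6  6  6  7  6  7
 m  8  7  7  7  7  7  7  7  7  7
 l  9  8  8  8  8  8  8  8  8  8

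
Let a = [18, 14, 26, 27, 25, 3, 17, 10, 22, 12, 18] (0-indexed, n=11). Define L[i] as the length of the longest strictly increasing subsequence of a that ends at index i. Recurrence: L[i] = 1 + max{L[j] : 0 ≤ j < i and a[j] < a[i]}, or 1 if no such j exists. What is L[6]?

2

   i    0    1    2    3    4    5    6    7    8    9   10
a[i]   18   14   26   27   25    3   17   10   22   12   18
L[i]    1    1    2    3    2    1    2    2    3    3    4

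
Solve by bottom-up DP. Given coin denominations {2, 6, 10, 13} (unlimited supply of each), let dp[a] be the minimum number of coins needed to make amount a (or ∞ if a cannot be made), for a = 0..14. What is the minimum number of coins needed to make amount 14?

 a  0  1  2  3  4  5  6  7  8  9 10 11 12 13 14
dp  0  -  1  -  2  -  1  -  2  -  1  -  2  1  3
(- denotes ∞ / unreachable)

3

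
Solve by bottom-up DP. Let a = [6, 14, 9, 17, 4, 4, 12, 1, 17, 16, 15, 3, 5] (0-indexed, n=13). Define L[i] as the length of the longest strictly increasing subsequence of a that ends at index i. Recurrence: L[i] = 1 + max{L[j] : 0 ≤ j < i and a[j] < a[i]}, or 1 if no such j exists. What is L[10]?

4

   i    0    1    2    3    4    5    6    7    8    9   10   11   12
a[i]    6   14    9   17    4    4   12    1   17   16   15    3    5
L[i]    1    2    2    3    1    1    3    1    4    4    4    2    3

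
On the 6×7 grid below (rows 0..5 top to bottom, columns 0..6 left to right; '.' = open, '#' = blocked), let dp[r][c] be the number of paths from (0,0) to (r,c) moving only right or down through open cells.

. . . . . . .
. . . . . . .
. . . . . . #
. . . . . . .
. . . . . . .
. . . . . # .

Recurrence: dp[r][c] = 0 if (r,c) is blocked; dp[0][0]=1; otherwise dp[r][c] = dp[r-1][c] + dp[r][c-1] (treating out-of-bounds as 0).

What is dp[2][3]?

r\c   0   1   2   3   4   5   6
  0   1   1   1   1   1   1   1
  1   1   2   3   4   5   6   7
  2   1   3   6  10  15  21   0
  3   1   4  10  20  35  56  56
  4   1   5  15  35  70 126 182
  5   1   6  21  56 126   0 182

10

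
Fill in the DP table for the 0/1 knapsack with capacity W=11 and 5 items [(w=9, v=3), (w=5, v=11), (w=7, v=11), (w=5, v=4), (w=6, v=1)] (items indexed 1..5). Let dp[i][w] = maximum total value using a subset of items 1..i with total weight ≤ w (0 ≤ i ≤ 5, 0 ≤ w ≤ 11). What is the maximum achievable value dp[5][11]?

15

i\w   0   1   2   3   4   5   6   7   8   9  10  11
  0   0   0   0   0   0   0   0   0   0   0   0   0
  1   0   0   0   0   0   0   0   0   0   3   3   3
  2   0   0   0   0   0  11  11  11  11  11  11  11
  3   0   0   0   0   0  11  11  11  11  11  11  11
  4   0   0   0   0   0  11  11  11  11  11  15  15
  5   0   0   0   0   0  11  11  11  11  11  15  15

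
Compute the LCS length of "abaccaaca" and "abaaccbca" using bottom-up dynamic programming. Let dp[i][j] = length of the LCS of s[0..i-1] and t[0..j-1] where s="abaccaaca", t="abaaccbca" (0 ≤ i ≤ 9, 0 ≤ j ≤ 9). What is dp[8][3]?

   ''  a  b  a  a  c  c  b  c  a
''  0  0  0  0  0  0  0  0  0  0
 a  0  1  1  1  1  1  1  1  1  1
 b  0  1  2  2  2  2  2  2  2  2
 a  0  1  2  3  3  3  3  3  3  3
 c  0  1  2  3  3  4  4  4  4  4
 c  0  1  2  3  3  4  5  5  5  5
 a  0  1  2  3  4  4  5  5  5  6
 a  0  1  2  3  4  4  5  5  5  6
 c  0  1  2  3  4  5  5  5  6  6
 a  0  1  2  3  4  5  5  5  6  7

3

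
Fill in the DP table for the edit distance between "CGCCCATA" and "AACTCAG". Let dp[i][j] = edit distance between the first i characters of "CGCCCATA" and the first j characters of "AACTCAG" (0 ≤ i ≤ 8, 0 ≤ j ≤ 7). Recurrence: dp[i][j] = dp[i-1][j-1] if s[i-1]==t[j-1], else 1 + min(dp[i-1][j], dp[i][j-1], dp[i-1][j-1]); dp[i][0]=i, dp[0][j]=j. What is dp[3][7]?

5

   ''  A  A  C  T  C  A  G
''  0  1  2  3  4  5  6  7
 C  1  1  2  2  3  4  5  6
 G  2  2  2  3  3  4  5  5
 C  3  3  3  2  3  3  4  5
 C  4  4  4  3  3  3  4  5
 C  5  5  5  4  4  3  4  5
 A  6  5  5  5  5  4  3  4
 T  7  6  6  6  5  5  4  4
 A  8  7  6  7  6  6  5  5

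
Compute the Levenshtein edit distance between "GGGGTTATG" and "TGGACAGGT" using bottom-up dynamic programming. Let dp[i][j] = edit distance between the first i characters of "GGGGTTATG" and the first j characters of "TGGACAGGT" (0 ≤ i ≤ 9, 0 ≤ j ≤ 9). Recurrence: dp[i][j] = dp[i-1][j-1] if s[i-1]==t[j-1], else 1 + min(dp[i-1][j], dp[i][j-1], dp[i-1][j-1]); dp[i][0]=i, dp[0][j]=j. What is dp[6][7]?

   ''  T  G  G  A  C  A  G  G  T
''  0  1  2  3  4  5  6  7  8  9
 G  1  1  1  2  3  4  5  6  7  8
 G  2  2  1  1  2  3  4  5  6  7
 G  3  3  2  1  2  3  4  4  5  6
 G  4  4  3  2  2  3  4  4  4  5
 T  5  4  4  3  3  3  4  5  5  4
 T  6  5  5  4  4  4  4  5  6  5
 A  7  6  6  5  4  5  4  5  6  6
 T  8  7  7  6  5  5  5  5  6  6
 G  9  8  7  7  6  6  6  5  5  6

5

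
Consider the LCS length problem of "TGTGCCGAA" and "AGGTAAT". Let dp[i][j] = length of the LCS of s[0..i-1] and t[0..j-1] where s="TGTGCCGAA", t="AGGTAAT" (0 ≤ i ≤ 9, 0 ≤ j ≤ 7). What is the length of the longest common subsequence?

4

   ''  A  G  G  T  A  A  T
''  0  0  0  0  0  0  0  0
 T  0  0  0  0  1  1  1  1
 G  0  0  1  1  1  1  1  1
 T  0  0  1  1  2  2  2  2
 G  0  0  1  2  2  2  2  2
 C  0  0  1  2  2  2  2  2
 C  0  0  1  2  2  2  2  2
 G  0  0  1  2  2  2  2  2
 A  0  1  1  2  2  3  3  3
 A  0  1  1  2  2  3  4  4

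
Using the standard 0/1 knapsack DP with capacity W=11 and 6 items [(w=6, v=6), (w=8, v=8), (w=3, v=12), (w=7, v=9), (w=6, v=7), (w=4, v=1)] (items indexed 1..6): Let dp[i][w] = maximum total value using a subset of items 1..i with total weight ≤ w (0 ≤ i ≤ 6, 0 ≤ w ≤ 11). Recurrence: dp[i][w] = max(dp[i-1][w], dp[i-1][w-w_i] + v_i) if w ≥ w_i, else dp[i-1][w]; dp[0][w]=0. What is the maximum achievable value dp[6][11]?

i\w   0   1   2   3   4   5   6   7   8   9  10  11
  0   0   0   0   0   0   0   0   0   0   0   0   0
  1   0   0   0   0   0   0   6   6   6   6   6   6
  2   0   0   0   0   0   0   6   6   8   8   8   8
  3   0   0   0  12  12  12  12  12  12  18  18  20
  4   0   0   0  12  12  12  12  12  12  18  21  21
  5   0   0   0  12  12  12  12  12  12  19  21  21
  6   0   0   0  12  12  12  12  13  13  19  21  21

21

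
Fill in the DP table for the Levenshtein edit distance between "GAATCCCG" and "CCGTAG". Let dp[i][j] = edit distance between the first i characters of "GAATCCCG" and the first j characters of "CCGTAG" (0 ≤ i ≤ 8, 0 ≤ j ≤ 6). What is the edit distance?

6

   ''  C  C  G  T  A  G
''  0  1  2  3  4  5  6
 G  1  1  2  2  3  4  5
 A  2  2  2  3  3  3  4
 A  3  3  3  3  4  3  4
 T  4  4  4  4  3  4  4
 C  5  4  4  5  4  4  5
 C  6  5  4  5  5  5  5
 C  7  6  5  5  6  6  6
 G  8  7  6  5  6  7  6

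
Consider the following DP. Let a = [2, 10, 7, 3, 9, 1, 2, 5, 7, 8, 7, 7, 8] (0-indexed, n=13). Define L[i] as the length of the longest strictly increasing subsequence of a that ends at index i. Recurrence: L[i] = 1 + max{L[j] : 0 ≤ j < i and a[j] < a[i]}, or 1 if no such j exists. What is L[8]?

4

   i    0    1    2    3    4    5    6    7    8    9   10   11   12
a[i]    2   10    7    3    9    1    2    5    7    8    7    7    8
L[i]    1    2    2    2    3    1    2    3    4    5    4    4    5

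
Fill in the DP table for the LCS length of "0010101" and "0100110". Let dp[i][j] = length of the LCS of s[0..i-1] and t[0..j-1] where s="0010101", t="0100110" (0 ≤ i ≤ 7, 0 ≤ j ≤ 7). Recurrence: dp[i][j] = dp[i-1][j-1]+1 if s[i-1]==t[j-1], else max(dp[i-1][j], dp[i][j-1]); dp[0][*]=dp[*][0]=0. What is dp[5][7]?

4

   ''  0  1  0  0  1  1  0
''  0  0  0  0  0  0  0  0
 0  0  1  1  1  1  1  1  1
 0  0  1  1  2  2  2  2  2
 1  0  1  2  2  2  3  3  3
 0  0  1  2  3  3  3  3  4
 1  0  1  2  3  3  4  4  4
 0  0  1  2  3  4  4  4  5
 1  0  1  2  3  4  5  5  5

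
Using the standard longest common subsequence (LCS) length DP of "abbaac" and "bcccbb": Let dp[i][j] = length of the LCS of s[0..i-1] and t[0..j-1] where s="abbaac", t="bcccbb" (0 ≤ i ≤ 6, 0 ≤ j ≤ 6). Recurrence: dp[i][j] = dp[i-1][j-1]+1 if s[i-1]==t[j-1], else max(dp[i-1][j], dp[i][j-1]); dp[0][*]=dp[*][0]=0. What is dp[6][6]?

2

   ''  b  c  c  c  b  b
''  0  0  0  0  0  0  0
 a  0  0  0  0  0  0  0
 b  0  1  1  1  1  1  1
 b  0  1  1  1  1  2  2
 a  0  1  1  1  1  2  2
 a  0  1  1  1  1  2  2
 c  0  1  2  2  2  2  2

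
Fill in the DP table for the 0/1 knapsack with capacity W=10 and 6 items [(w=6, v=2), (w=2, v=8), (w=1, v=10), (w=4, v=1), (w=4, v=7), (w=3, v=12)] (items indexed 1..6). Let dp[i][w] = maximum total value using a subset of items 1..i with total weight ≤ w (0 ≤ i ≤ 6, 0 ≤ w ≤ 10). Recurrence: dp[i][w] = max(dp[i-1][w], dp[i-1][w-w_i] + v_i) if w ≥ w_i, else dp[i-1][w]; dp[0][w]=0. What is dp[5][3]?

18

i\w   0   1   2   3   4   5   6   7   8   9  10
  0   0   0   0   0   0   0   0   0   0   0   0
  1   0   0   0   0   0   0   2   2   2   2   2
  2   0   0   8   8   8   8   8   8  10  10  10
  3   0  10  10  18  18  18  18  18  18  20  20
  4   0  10  10  18  18  18  18  19  19  20  20
  5   0  10  10  18  18  18  18  25  25  25  25
  6   0  10  10  18  22  22  30  30  30  30  37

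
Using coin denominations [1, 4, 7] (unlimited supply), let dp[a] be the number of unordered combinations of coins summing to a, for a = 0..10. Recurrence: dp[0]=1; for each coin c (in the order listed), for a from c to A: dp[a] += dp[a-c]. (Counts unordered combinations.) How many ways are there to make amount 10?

4

after  coin     0     1     2     3     4     5     6     7     8     9    10
          1     1     1     1     1     1     1     1     1     1     1     1
          4     1     1     1     1     2     2     2     2     3     3     3
          7     1     1     1     1     2     2     2     3     4     4     4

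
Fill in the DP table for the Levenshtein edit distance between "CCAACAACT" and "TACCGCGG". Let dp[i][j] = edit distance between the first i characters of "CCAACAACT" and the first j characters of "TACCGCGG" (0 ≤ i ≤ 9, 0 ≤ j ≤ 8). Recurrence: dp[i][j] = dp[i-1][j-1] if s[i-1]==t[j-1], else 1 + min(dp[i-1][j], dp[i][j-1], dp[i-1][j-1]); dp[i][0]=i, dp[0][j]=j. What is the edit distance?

7

   ''  T  A  C  C  G  C  G  G
''  0  1  2  3  4  5  6  7  8
 C  1  1  2  2  3  4  5  6  7
 C  2  2  2  2  2  3  4  5  6
 A  3  3  2  3  3  3  4  5  6
 A  4  4  3  3  4  4  4  5  6
 C  5  5  4  3  3  4  4  5  6
 A  6  6  5  4  4  4  5  5  6
 A  7  7  6  5  5  5  5  6  6
 C  8  8  7  6  5  6  5  6  7
 T  9  8  8  7  6  6  6  6  7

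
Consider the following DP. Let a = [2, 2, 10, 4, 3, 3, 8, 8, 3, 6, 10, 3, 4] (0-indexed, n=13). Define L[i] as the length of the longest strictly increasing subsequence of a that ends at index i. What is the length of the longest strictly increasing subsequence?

   i    0    1    2    3    4    5    6    7    8    9   10   11   12
a[i]    2    2   10    4    3    3    8    8    3    6   10    3    4
L[i]    1    1    2    2    2    2    3    3    2    3    4    2    3

4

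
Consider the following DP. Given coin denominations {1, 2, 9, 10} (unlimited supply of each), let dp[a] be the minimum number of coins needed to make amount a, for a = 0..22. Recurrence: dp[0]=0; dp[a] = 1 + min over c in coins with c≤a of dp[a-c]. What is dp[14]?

 a  0  1  2  3  4  5  6  7  8  9 10 11 12 13 14 15 16 17 18 19 20 21 22
dp  0  1  1  2  2  3  3  4  4  1  1  2  2  3  3  4  4  5  2  2  2  3  3

3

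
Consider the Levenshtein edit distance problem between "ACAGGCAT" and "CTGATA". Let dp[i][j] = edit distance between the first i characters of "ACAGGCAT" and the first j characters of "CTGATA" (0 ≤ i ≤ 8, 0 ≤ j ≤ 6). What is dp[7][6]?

   ''  C  T  G  A  T  A
''  0  1  2  3  4  5  6
 A  1  1  2  3  3  4  5
 C  2  1  2  3  4  4  5
 A  3  2  2  3  3  4  4
 G  4  3  3  2  3  4  5
 G  5  4  4  3  3  4  5
 C  6  5  5  4  4  4  5
 A  7  6  6  5  4  5  4
 T  8  7  6  6  5  4  5

4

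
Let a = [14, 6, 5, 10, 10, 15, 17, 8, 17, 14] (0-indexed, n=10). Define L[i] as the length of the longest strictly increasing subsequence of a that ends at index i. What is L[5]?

   i    0    1    2    3    4    5    6    7    8    9
a[i]   14    6    5   10   10   15   17    8   17   14
L[i]    1    1    1    2    2    3    4    2    4    3

3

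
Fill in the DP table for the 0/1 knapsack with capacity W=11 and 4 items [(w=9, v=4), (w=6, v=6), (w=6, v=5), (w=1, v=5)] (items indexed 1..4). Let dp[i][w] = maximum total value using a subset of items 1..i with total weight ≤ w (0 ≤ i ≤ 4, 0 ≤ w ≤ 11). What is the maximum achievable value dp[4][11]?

11

i\w   0   1   2   3   4   5   6   7   8   9  10  11
  0   0   0   0   0   0   0   0   0   0   0   0   0
  1   0   0   0   0   0   0   0   0   0   4   4   4
  2   0   0   0   0   0   0   6   6   6   6   6   6
  3   0   0   0   0   0   0   6   6   6   6   6   6
  4   0   5   5   5   5   5   6  11  11  11  11  11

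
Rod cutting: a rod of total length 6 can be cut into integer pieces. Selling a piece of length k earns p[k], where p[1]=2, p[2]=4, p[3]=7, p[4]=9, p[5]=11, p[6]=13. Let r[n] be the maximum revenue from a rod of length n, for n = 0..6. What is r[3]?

   n    0    1    2    3    4    5    6
r[n]    0    2    4    7    9   11   14

7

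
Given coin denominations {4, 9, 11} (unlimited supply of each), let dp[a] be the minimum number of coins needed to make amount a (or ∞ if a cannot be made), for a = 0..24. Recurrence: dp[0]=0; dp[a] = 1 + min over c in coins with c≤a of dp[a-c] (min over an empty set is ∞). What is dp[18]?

 a  0  1  2  3  4  5  6  7  8  9 10 11 12 13 14 15 16 17 18 19 20 21 22 23 24
dp  0  -  -  -  1  -  -  -  2  1  -  1  3  2  -  2  4  3  2  3  2  4  2  4  3
(- denotes ∞ / unreachable)

2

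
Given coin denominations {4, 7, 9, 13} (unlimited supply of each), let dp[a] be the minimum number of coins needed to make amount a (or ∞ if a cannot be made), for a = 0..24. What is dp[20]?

2

 a  0  1  2  3  4  5  6  7  8  9 10 11 12 13 14 15 16 17 18 19 20 21 22 23 24
dp  0  -  -  -  1  -  -  1  2  1  -  2  3  1  2  3  2  2  2  4  2  3  2  3  3
(- denotes ∞ / unreachable)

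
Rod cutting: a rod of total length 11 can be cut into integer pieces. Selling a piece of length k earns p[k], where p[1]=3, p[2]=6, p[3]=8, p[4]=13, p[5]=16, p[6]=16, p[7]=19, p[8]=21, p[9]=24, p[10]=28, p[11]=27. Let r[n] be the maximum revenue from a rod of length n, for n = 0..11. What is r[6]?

19

   n    0    1    2    3    4    5    6    7    8    9   10   11
r[n]    0    3    6    9   13   16   19   22   26   29   32   35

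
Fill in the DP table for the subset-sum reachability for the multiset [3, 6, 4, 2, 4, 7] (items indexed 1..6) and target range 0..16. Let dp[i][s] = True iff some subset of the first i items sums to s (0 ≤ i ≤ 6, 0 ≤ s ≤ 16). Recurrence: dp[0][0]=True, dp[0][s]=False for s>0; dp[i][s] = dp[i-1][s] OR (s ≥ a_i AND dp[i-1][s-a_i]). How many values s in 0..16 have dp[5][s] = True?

16

i\s   0   1   2   3   4   5   6   7   8   9  10  11  12  13  14  15  16
  0   T   F   F   F   F   F   F   F   F   F   F   F   F   F   F   F   F
  1   T   F   F   T   F   F   F   F   F   F   F   F   F   F   F   F   F
  2   T   F   F   T   F   F   T   F   F   T   F   F   F   F   F   F   F
  3   T   F   F   T   T   F   T   T   F   T   T   F   F   T   F   F   F
  4   T   F   T   T   T   T   T   T   T   T   T   T   T   T   F   T   F
  5   T   F   T   T   T   T   T   T   T   T   T   T   T   T   T   T   T
  6   T   F   T   T   T   T   T   T   T   T   T   T   T   T   T   T   T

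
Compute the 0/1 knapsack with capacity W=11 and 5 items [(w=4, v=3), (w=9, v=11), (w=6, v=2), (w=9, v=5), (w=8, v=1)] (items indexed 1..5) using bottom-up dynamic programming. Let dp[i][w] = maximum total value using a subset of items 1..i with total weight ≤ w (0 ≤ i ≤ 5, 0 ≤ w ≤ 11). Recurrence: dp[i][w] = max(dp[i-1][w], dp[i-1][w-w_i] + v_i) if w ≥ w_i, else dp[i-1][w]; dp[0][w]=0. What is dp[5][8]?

i\w   0   1   2   3   4   5   6   7   8   9  10  11
  0   0   0   0   0   0   0   0   0   0   0   0   0
  1   0   0   0   0   3   3   3   3   3   3   3   3
  2   0   0   0   0   3   3   3   3   3  11  11  11
  3   0   0   0   0   3   3   3   3   3  11  11  11
  4   0   0   0   0   3   3   3   3   3  11  11  11
  5   0   0   0   0   3   3   3   3   3  11  11  11

3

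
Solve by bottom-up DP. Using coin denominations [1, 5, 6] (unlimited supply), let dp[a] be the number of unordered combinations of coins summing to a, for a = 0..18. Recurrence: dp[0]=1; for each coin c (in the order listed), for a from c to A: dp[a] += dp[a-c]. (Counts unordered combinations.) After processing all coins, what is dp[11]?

after  coin     0     1     2     3     4     5     6     7     8     9    10    11    12    13    14    15    16    17    18
          1     1     1     1     1     1     1     1     1     1     1     1     1     1     1     1     1     1     1     1
          5     1     1     1     1     1     2     2     2     2     2     3     3     3     3     3     4     4     4     4
          6     1     1     1     1     1     2     3     3     3     3     4     5     6     6     6     7     8     9    10

5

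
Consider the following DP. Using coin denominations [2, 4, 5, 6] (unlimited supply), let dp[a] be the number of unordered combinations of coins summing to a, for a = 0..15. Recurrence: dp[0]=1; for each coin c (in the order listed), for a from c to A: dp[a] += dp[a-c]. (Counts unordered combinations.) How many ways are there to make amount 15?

after  coin     0     1     2     3     4     5     6     7     8     9    10    11    12    13    14    15
          2     1     0     1     0     1     0     1     0     1     0     1     0     1     0     1     0
          4     1     0     1     0     2     0     2     0     3     0     3     0     4     0     4     0
          5     1     0     1     0     2     1     2     1     3     2     4     2     5     3     6     4
          6     1     0     1     0     2     1     3     1     4     2     6     3     8     4    10     6

6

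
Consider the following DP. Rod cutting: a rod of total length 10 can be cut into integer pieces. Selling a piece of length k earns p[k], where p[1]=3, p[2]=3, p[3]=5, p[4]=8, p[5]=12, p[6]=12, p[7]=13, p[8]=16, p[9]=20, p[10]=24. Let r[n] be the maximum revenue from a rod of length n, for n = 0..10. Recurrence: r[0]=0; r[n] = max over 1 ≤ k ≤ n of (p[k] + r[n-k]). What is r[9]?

   n    0    1    2    3    4    5    6    7    8    9   10
r[n]    0    3    6    9   12   15   18   21   24   27   30

27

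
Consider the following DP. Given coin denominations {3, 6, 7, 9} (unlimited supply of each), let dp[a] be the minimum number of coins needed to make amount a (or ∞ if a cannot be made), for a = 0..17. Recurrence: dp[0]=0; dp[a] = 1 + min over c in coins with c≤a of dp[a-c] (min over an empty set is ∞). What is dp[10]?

 a  0  1  2  3  4  5  6  7  8  9 10 11 12 13 14 15 16 17
dp  0  -  -  1  -  -  1  1  -  1  2  -  2  2  2  2  2  3
(- denotes ∞ / unreachable)

2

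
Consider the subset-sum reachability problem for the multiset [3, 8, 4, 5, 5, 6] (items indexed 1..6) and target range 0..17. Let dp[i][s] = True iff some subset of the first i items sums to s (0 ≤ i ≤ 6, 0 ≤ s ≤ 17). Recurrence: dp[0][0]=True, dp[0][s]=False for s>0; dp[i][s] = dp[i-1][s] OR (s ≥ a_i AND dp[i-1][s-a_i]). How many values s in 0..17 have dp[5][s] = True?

i\s   0   1   2   3   4   5   6   7   8   9  10  11  12  13  14  15  16  17
  0   T   F   F   F   F   F   F   F   F   F   F   F   F   F   F   F   F   F
  1   T   F   F   T   F   F   F   F   F   F   F   F   F   F   F   F   F   F
  2   T   F   F   T   F   F   F   F   T   F   F   T   F   F   F   F   F   F
  3   T   F   F   T   T   F   F   T   T   F   F   T   T   F   F   T   F   F
  4   T   F   F   T   T   T   F   T   T   T   F   T   T   T   F   T   T   T
  5   T   F   F   T   T   T   F   T   T   T   T   T   T   T   T   T   T   T
  6   T   F   F   T   T   T   T   T   T   T   T   T   T   T   T   T   T   T

15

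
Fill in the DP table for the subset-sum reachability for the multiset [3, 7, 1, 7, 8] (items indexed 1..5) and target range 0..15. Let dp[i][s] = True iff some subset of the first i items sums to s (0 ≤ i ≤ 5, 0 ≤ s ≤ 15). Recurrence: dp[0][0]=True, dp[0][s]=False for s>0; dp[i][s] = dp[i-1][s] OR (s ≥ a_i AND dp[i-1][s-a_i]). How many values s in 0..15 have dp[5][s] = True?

12

i\s   0   1   2   3   4   5   6   7   8   9  10  11  12  13  14  15
  0   T   F   F   F   F   F   F   F   F   F   F   F   F   F   F   F
  1   T   F   F   T   F   F   F   F   F   F   F   F   F   F   F   F
  2   T   F   F   T   F   F   F   T   F   F   T   F   F   F   F   F
  3   T   T   F   T   T   F   F   T   T   F   T   T   F   F   F   F
  4   T   T   F   T   T   F   F   T   T   F   T   T   F   F   T   T
  5   T   T   F   T   T   F   F   T   T   T   T   T   T   F   T   T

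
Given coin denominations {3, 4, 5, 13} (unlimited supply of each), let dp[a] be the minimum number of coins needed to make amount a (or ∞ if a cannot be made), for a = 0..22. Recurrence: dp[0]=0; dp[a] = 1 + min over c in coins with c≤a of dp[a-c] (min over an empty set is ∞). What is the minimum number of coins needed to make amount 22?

3

 a  0  1  2  3  4  5  6  7  8  9 10 11 12 13 14 15 16 17 18 19 20 21 22
dp  0  -  -  1  1  1  2  2  2  2  2  3  3  1  3  3  2  2  2  3  3  3  3
(- denotes ∞ / unreachable)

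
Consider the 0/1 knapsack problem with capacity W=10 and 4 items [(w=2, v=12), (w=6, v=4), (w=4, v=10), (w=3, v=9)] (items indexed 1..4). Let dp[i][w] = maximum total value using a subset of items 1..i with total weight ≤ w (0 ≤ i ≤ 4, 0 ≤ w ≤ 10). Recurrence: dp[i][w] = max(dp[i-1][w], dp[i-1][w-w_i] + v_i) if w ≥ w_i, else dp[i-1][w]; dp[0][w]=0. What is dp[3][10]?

i\w   0   1   2   3   4   5   6   7   8   9  10
  0   0   0   0   0   0   0   0   0   0   0   0
  1   0   0  12  12  12  12  12  12  12  12  12
  2   0   0  12  12  12  12  12  12  16  16  16
  3   0   0  12  12  12  12  22  22  22  22  22
  4   0   0  12  12  12  21  22  22  22  31  31

22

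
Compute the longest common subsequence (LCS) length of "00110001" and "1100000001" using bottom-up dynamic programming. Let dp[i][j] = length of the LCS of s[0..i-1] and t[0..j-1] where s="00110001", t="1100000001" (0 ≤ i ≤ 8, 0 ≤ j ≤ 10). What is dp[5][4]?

3

   ''  1  1  0  0  0  0  0  0  0  1
''  0  0  0  0  0  0  0  0  0  0  0
 0  0  0  0  1  1  1  1  1  1  1  1
 0  0  0  0  1  2  2  2  2  2  2  2
 1  0  1  1  1  2  2  2  2  2  2  3
 1  0  1  2  2  2  2  2  2  2  2  3
 0  0  1  2  3  3  3  3  3  3  3  3
 0  0  1  2  3  4  4  4  4  4  4  4
 0  0  1  2  3  4  5  5  5  5  5  5
 1  0  1  2  3  4  5  5  5  5  5  6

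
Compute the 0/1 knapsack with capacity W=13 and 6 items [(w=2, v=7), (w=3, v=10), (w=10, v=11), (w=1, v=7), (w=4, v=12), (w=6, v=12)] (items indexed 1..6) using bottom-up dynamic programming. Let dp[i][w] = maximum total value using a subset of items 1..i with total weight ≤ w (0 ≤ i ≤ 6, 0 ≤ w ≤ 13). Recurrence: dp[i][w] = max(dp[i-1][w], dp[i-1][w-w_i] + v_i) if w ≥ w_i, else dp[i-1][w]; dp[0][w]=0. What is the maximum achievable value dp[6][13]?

i\w   0   1   2   3   4   5   6   7   8   9  10  11  12  13
  0   0   0   0   0   0   0   0   0   0   0   0   0   0   0
  1   0   0   7   7   7   7   7   7   7   7   7   7   7   7
  2   0   0   7  10  10  17  17  17  17  17  17  17  17  17
  3   0   0   7  10  10  17  17  17  17  17  17  17  18  21
  4   0   7   7  14  17  17  24  24  24  24  24  24  24  25
  5   0   7   7  14  17  19  24  26  29  29  36  36  36  36
  6   0   7   7  14  17  19  24  26  29  29  36  36  36  38

38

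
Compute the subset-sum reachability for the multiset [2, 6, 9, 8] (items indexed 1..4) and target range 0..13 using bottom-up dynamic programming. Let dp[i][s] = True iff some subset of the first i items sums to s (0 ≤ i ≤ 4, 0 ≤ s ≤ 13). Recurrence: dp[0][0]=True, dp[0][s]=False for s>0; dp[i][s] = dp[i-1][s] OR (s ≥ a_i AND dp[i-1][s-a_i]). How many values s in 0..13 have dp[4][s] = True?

i\s   0   1   2   3   4   5   6   7   8   9  10  11  12  13
  0   T   F   F   F   F   F   F   F   F   F   F   F   F   F
  1   T   F   T   F   F   F   F   F   F   F   F   F   F   F
  2   T   F   T   F   F   F   T   F   T   F   F   F   F   F
  3   T   F   T   F   F   F   T   F   T   T   F   T   F   F
  4   T   F   T   F   F   F   T   F   T   T   T   T   F   F

7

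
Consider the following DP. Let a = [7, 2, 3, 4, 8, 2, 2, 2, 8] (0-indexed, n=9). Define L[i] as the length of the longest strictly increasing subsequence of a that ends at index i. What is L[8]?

4

   i    0    1    2    3    4    5    6    7    8
a[i]    7    2    3    4    8    2    2    2    8
L[i]    1    1    2    3    4    1    1    1    4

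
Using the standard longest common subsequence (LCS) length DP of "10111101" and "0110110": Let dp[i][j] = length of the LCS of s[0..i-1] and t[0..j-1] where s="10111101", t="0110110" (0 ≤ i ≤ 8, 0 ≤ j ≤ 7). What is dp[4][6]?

   ''  0  1  1  0  1  1  0
''  0  0  0  0  0  0  0  0
 1  0  0  1  1  1  1  1  1
 0  0  1  1  1  2  2  2  2
 1  0  1  2  2  2  3  3  3
 1  0  1  2  3  3  3  4  4
 1  0  1  2  3  3  4  4  4
 1  0  1  2  3  3  4  5  5
 0  0  1  2  3  4  4  5  6
 1  0  1  2  3  4  5  5  6

4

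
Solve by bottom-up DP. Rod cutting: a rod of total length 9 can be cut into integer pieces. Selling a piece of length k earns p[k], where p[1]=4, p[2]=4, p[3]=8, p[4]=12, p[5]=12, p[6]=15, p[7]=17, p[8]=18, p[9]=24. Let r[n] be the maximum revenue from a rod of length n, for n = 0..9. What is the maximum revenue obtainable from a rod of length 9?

   n    0    1    2    3    4    5    6    7    8    9
r[n]    0    4    8   12   16   20   24   28   32   36

36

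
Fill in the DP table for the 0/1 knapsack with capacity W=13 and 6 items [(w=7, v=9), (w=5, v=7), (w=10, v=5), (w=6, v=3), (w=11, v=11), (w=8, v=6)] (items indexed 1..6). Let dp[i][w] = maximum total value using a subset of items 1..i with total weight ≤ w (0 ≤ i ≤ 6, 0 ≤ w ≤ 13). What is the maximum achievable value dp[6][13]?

16

i\w   0   1   2   3   4   5   6   7   8   9  10  11  12  13
  0   0   0   0   0   0   0   0   0   0   0   0   0   0   0
  1   0   0   0   0   0   0   0   9   9   9   9   9   9   9
  2   0   0   0   0   0   7   7   9   9   9   9   9  16  16
  3   0   0   0   0   0   7   7   9   9   9   9   9  16  16
  4   0   0   0   0   0   7   7   9   9   9   9  10  16  16
  5   0   0   0   0   0   7   7   9   9   9   9  11  16  16
  6   0   0   0   0   0   7   7   9   9   9   9  11  16  16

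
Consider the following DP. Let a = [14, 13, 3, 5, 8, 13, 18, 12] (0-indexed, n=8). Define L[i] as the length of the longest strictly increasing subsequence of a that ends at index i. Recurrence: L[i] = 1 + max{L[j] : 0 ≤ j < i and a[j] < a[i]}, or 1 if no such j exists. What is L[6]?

5

   i    0    1    2    3    4    5    6    7
a[i]   14   13    3    5    8   13   18   12
L[i]    1    1    1    2    3    4    5    4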